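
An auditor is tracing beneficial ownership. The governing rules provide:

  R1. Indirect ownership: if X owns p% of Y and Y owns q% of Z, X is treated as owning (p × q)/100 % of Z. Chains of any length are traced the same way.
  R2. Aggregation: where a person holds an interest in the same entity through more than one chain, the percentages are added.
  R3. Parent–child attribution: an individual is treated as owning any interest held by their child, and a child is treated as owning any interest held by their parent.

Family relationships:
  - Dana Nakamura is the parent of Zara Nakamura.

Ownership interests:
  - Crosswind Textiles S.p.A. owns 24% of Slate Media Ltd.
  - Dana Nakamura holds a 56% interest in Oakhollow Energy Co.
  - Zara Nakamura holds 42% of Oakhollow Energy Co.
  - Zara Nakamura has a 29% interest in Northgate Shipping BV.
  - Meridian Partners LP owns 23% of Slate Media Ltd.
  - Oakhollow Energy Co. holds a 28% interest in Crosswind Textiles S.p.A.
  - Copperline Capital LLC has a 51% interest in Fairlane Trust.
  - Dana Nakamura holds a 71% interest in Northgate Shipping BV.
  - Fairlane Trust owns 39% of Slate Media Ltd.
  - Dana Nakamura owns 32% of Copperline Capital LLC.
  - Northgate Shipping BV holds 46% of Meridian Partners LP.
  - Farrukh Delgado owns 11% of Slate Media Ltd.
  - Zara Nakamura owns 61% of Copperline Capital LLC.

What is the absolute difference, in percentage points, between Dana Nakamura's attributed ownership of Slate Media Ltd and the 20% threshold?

15.6633

By parent–child attribution (R3), Dana Nakamura is treated as also owning Zara Nakamura's interest in Copperline Capital LLC, giving 32% + 61% = 93%.
By parent–child attribution (R3), Dana Nakamura is treated as also owning Zara Nakamura's interest in Northgate Shipping BV, giving 71% + 29% = 100%.
By parent–child attribution (R3), Dana Nakamura is treated as also owning Zara Nakamura's interest in Oakhollow Energy Co, giving 56% + 42% = 98%.
Chain via Copperline Capital LLC → Fairlane Trust (R1): 93% × 51% × 39% = 18.4977% of Slate Media Ltd.
Chain via Northgate Shipping BV → Meridian Partners LP (R1): 100% × 46% × 23% = 10.58% of Slate Media Ltd.
Chain via Oakhollow Energy Co. → Crosswind Textiles S.p.A. (R1): 98% × 28% × 24% = 6.5856% of Slate Media Ltd.
Aggregating (R2): 18.4977% + 10.58% + 6.5856% = 35.6633%.
35.6633% exceeds the 20% threshold by 15.6633 percentage points.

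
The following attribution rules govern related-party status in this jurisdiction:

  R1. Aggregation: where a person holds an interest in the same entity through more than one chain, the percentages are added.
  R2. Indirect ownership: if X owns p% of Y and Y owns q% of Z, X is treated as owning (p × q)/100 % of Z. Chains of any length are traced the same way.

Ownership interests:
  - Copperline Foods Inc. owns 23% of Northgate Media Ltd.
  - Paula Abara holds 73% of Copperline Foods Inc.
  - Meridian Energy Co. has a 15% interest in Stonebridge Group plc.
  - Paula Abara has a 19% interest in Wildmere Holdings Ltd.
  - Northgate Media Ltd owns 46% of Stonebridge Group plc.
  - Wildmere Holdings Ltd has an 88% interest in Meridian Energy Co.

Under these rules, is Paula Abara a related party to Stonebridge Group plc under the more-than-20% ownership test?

Chain via Copperline Foods Inc. → Northgate Media Ltd (R2): 73% × 23% × 46% = 7.7234% of Stonebridge Group plc.
Chain via Wildmere Holdings Ltd → Meridian Energy Co. (R2): 19% × 88% × 15% = 2.508% of Stonebridge Group plc.
Aggregating (R1): 7.7234% + 2.508% = 10.2314%.
10.2314% does not exceed the 20% threshold, so Paula is not a related party to Stonebridge Group plc.

No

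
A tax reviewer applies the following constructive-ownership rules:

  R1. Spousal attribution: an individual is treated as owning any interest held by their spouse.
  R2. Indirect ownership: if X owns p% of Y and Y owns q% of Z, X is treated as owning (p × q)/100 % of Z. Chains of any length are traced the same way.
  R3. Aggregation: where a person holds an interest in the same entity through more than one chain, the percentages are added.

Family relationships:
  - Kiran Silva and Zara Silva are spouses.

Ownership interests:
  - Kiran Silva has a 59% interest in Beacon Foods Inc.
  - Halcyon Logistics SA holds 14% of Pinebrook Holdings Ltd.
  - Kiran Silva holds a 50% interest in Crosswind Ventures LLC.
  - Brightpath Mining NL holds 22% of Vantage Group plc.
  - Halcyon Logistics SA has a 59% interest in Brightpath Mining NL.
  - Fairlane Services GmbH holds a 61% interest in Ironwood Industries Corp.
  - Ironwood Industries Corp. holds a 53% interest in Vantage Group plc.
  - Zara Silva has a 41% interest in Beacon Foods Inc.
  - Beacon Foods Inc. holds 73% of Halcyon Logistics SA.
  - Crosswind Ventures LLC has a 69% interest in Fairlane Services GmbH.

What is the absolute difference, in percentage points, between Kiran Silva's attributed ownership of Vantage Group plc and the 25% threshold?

By spousal attribution (R1), Kiran Silva is treated as also owning Zara Silva's interest in Beacon Foods Inc, giving 59% + 41% = 100%.
Chain via Beacon Foods Inc. → Halcyon Logistics SA → Brightpath Mining NL (R2): 100% × 73% × 59% × 22% = 9.4754% of Vantage Group plc.
Chain via Crosswind Ventures LLC → Fairlane Services GmbH → Ironwood Industries Corp. (R2): 50% × 69% × 61% × 53% = 11.15385% of Vantage Group plc.
Aggregating (R3): 9.4754% + 11.15385% = 20.62925%.
20.62925% falls short of the 25% threshold by 4.37075 percentage points.

4.37075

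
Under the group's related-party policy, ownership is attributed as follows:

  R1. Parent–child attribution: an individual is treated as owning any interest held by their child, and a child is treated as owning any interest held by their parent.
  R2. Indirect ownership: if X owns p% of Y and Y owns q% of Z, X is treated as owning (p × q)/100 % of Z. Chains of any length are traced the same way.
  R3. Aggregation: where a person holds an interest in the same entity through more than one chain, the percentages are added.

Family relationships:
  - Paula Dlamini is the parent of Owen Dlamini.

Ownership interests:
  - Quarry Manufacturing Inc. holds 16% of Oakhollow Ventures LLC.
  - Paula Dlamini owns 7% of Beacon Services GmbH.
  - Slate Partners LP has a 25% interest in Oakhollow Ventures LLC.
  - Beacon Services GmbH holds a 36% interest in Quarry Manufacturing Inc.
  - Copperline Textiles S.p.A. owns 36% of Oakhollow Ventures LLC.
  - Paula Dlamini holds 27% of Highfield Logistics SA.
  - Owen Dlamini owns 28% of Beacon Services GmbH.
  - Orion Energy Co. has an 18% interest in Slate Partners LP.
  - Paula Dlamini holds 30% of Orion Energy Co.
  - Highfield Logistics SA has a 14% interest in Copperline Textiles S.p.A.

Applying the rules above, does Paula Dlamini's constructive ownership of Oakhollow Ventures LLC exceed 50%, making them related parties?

No

By parent–child attribution (R1), Paula Dlamini is treated as also owning Owen Dlamini's interest in Beacon Services GmbH, giving 7% + 28% = 35%.
Chain via Beacon Services GmbH → Quarry Manufacturing Inc. (R2): 35% × 36% × 16% = 2.016% of Oakhollow Ventures LLC.
Chain via Orion Energy Co. → Slate Partners LP (R2): 30% × 18% × 25% = 1.35% of Oakhollow Ventures LLC.
Chain via Highfield Logistics SA → Copperline Textiles S.p.A. (R2): 27% × 14% × 36% = 1.3608% of Oakhollow Ventures LLC.
Aggregating (R3): 2.016% + 1.35% + 1.3608% = 4.7268%.
4.7268% does not exceed the 50% threshold, so Paula is not a related party to Oakhollow Ventures LLC.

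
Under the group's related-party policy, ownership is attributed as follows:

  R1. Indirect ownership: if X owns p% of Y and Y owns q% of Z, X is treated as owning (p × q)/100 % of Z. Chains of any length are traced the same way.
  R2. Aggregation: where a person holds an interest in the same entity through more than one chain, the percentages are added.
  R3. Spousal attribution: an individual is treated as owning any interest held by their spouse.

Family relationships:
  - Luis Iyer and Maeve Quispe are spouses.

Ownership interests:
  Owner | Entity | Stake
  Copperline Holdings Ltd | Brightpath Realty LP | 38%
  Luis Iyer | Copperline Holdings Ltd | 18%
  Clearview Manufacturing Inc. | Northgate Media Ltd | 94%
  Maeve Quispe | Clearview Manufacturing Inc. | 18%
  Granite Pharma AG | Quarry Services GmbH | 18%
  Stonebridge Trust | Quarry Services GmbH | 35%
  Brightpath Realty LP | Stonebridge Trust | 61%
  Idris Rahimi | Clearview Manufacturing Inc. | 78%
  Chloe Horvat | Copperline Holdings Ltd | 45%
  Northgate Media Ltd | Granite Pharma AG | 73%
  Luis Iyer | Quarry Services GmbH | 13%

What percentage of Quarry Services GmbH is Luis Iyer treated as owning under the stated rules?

16.683628%

By spousal attribution (R3), Luis Iyer is treated as owning Maeve Quispe's 18% interest in Clearview Manufacturing Inc.
Chain via Copperline Holdings Ltd → Brightpath Realty LP → Stonebridge Trust (R1): 18% × 38% × 61% × 35% = 1.46034% of Quarry Services GmbH.
Direct interest in Quarry Services GmbH: 13%.
Chain via Clearview Manufacturing Inc. → Northgate Media Ltd → Granite Pharma AG (R1): 18% × 94% × 73% × 18% = 2.223288% of Quarry Services GmbH.
Aggregating (R2): 1.46034% + 13% + 2.223288% = 16.683628%.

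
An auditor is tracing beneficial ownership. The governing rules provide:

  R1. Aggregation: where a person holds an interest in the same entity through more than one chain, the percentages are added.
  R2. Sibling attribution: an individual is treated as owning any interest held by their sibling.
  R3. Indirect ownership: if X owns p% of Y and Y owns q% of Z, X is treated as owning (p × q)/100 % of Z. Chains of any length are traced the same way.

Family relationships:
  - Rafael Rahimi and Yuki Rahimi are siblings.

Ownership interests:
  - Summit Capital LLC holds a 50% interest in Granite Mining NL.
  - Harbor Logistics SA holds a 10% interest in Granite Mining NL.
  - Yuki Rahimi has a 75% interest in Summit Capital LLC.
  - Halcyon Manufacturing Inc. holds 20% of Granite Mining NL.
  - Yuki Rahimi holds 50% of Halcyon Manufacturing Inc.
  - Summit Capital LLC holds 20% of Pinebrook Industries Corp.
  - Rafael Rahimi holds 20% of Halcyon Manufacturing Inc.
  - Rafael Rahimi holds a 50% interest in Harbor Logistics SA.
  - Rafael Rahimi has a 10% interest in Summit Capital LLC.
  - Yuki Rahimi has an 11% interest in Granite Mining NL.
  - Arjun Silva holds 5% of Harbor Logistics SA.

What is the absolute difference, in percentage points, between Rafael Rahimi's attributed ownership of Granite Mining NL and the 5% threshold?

By sibling attribution (R2), Rafael Rahimi is treated as also owning Yuki Rahimi's interest in Halcyon Manufacturing Inc, giving 20% + 50% = 70%.
By sibling attribution (R2), Rafael Rahimi is treated as also owning Yuki Rahimi's interest in Summit Capital LLC, giving 10% + 75% = 85%.
By sibling attribution (R2), Rafael Rahimi is treated as owning Yuki Rahimi's 11% interest in Granite Mining NL.
Chain via Halcyon Manufacturing Inc. (R3): 70% × 20% = 14% of Granite Mining NL.
Chain via Harbor Logistics SA (R3): 50% × 10% = 5% of Granite Mining NL.
Chain via Summit Capital LLC (R3): 85% × 50% = 42.5% of Granite Mining NL.
Direct interest in Granite Mining NL: 11%.
Aggregating (R1): 14% + 5% + 42.5% + 11% = 72.5%.
72.5% exceeds the 5% threshold by 67.5 percentage points.

67.5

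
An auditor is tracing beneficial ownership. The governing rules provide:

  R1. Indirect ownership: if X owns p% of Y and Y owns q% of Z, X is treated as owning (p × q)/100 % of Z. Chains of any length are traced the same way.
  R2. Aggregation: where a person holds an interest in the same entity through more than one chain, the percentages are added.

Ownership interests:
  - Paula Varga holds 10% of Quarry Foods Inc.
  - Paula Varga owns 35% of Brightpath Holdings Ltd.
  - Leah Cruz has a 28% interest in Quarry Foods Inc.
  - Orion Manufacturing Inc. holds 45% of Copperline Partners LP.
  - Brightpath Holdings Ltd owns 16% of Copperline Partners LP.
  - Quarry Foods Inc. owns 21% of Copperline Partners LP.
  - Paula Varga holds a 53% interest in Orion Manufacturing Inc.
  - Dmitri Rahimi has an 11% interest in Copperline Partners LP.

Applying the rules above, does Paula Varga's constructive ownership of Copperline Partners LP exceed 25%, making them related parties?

Yes

Chain via Orion Manufacturing Inc. (R1): 53% × 45% = 23.85% of Copperline Partners LP.
Chain via Quarry Foods Inc. (R1): 10% × 21% = 2.1% of Copperline Partners LP.
Chain via Brightpath Holdings Ltd (R1): 35% × 16% = 5.6% of Copperline Partners LP.
Aggregating (R2): 23.85% + 2.1% + 5.6% = 31.55%.
31.55% exceeds the 25% threshold, so Paula is a related party to Copperline Partners LP.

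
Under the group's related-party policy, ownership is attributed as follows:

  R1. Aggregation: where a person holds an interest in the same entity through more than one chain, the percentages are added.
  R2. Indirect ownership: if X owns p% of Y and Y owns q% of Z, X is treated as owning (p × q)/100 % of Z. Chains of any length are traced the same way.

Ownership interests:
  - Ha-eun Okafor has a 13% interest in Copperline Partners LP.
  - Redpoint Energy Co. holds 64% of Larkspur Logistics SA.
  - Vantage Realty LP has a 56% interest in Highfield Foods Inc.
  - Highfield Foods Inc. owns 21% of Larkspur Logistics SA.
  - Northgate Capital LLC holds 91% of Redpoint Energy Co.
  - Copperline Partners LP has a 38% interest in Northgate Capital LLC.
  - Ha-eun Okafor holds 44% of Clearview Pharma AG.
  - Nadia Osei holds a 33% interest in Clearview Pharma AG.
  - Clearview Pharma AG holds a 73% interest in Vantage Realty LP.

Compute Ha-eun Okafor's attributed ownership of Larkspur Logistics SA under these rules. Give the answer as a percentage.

Chain via Copperline Partners LP → Northgate Capital LLC → Redpoint Energy Co. (R2): 13% × 38% × 91% × 64% = 2.877056% of Larkspur Logistics SA.
Chain via Clearview Pharma AG → Vantage Realty LP → Highfield Foods Inc. (R2): 44% × 73% × 56% × 21% = 3.777312% of Larkspur Logistics SA.
Aggregating (R1): 2.877056% + 3.777312% = 6.654368%.

6.654368%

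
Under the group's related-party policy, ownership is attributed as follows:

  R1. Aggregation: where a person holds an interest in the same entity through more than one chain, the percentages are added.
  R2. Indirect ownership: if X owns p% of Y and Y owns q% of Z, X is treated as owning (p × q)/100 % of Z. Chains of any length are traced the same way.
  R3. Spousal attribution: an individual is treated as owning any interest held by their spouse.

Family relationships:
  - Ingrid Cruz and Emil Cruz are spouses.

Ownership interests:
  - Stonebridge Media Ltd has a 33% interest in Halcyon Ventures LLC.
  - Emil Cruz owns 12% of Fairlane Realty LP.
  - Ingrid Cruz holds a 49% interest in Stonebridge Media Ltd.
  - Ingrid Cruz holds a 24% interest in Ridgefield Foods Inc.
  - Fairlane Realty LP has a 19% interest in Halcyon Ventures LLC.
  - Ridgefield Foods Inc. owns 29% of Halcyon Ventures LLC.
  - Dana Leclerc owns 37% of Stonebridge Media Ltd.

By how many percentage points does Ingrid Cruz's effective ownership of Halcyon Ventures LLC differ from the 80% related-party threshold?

54.59

By spousal attribution (R3), Ingrid Cruz is treated as owning Emil Cruz's 12% interest in Fairlane Realty LP.
Chain via Ridgefield Foods Inc. (R2): 24% × 29% = 6.96% of Halcyon Ventures LLC.
Chain via Stonebridge Media Ltd (R2): 49% × 33% = 16.17% of Halcyon Ventures LLC.
Chain via Fairlane Realty LP (R2): 12% × 19% = 2.28% of Halcyon Ventures LLC.
Aggregating (R1): 6.96% + 16.17% + 2.28% = 25.41%.
25.41% falls short of the 80% threshold by 54.59 percentage points.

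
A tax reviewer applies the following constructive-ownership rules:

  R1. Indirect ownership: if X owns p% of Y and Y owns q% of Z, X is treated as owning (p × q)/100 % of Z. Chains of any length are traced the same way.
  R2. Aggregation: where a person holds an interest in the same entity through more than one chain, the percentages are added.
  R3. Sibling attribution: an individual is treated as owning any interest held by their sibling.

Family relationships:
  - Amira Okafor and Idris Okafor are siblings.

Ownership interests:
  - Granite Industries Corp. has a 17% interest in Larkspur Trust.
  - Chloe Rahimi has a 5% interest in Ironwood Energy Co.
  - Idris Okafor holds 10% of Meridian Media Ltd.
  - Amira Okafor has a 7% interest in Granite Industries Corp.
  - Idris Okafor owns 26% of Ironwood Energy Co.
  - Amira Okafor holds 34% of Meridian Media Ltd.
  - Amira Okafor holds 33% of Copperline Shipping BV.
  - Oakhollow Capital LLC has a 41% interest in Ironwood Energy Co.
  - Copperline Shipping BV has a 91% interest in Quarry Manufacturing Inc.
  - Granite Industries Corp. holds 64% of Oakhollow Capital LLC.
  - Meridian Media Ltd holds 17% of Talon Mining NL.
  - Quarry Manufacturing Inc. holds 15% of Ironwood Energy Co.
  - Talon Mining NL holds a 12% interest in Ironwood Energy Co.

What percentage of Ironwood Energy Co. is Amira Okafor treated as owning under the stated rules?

33.2389%

By sibling attribution (R3), Amira Okafor is treated as also owning Idris Okafor's interest in Meridian Media Ltd, giving 34% + 10% = 44%.
By sibling attribution (R3), Amira Okafor is treated as owning Idris Okafor's 26% interest in Ironwood Energy Co.
Chain via Granite Industries Corp. → Oakhollow Capital LLC (R1): 7% × 64% × 41% = 1.8368% of Ironwood Energy Co.
Chain via Copperline Shipping BV → Quarry Manufacturing Inc. (R1): 33% × 91% × 15% = 4.5045% of Ironwood Energy Co.
Chain via Meridian Media Ltd → Talon Mining NL (R1): 44% × 17% × 12% = 0.8976% of Ironwood Energy Co.
Direct interest in Ironwood Energy Co: 26%.
Aggregating (R2): 1.8368% + 4.5045% + 0.8976% + 26% = 33.2389%.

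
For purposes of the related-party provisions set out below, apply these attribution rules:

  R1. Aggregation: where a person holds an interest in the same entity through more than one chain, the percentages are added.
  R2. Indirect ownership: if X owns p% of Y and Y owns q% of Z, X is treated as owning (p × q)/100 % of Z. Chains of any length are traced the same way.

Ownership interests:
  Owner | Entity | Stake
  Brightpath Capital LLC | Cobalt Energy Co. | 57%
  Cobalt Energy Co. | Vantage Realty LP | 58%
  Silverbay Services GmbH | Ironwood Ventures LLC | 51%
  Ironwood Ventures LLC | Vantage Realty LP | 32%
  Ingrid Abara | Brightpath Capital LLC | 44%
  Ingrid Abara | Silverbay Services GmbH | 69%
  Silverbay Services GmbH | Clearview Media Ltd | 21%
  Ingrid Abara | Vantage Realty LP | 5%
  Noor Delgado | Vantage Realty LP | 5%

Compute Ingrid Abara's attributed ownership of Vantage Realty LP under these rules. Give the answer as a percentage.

30.8072%

Chain via Silverbay Services GmbH → Ironwood Ventures LLC (R2): 69% × 51% × 32% = 11.2608% of Vantage Realty LP.
Chain via Brightpath Capital LLC → Cobalt Energy Co. (R2): 44% × 57% × 58% = 14.5464% of Vantage Realty LP.
Direct interest in Vantage Realty LP: 5%.
Aggregating (R1): 11.2608% + 14.5464% + 5% = 30.8072%.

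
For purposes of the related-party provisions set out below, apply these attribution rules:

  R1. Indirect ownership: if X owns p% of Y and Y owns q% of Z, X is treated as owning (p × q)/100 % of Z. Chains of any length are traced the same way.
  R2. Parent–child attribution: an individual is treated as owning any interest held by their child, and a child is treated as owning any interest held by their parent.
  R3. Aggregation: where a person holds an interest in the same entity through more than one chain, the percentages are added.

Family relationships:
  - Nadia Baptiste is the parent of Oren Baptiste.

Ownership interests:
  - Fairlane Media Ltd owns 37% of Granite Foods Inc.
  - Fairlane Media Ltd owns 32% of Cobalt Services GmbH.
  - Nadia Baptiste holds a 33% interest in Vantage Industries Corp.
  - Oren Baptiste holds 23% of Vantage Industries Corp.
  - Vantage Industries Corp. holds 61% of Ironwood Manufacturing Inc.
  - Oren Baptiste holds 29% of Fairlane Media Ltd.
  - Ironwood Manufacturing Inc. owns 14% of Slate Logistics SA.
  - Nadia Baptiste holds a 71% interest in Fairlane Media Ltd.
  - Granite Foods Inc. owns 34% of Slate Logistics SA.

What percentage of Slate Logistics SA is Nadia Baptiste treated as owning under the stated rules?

17.3624%

By parent–child attribution (R2), Nadia Baptiste is treated as also owning Oren Baptiste's interest in Vantage Industries Corp, giving 33% + 23% = 56%.
By parent–child attribution (R2), Nadia Baptiste is treated as also owning Oren Baptiste's interest in Fairlane Media Ltd, giving 71% + 29% = 100%.
Chain via Vantage Industries Corp. → Ironwood Manufacturing Inc. (R1): 56% × 61% × 14% = 4.7824% of Slate Logistics SA.
Chain via Fairlane Media Ltd → Granite Foods Inc. (R1): 100% × 37% × 34% = 12.58% of Slate Logistics SA.
Aggregating (R3): 4.7824% + 12.58% = 17.3624%.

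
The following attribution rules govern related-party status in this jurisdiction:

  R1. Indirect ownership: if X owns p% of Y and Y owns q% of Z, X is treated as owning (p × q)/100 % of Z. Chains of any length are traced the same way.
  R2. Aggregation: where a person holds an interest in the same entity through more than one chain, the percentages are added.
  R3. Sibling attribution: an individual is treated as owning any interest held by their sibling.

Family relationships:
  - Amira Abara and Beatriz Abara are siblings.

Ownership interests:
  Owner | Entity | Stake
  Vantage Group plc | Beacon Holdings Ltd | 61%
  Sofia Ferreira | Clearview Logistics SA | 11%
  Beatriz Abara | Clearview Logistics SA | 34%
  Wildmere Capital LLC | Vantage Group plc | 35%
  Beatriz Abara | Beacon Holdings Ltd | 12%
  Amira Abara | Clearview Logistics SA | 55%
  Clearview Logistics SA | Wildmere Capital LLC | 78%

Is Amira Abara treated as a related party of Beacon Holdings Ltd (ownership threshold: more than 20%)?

Yes

By sibling attribution (R3), Amira Abara is treated as also owning Beatriz Abara's interest in Clearview Logistics SA, giving 55% + 34% = 89%.
By sibling attribution (R3), Amira Abara is treated as owning Beatriz Abara's 12% interest in Beacon Holdings Ltd.
Chain via Clearview Logistics SA → Wildmere Capital LLC → Vantage Group plc (R1): 89% × 78% × 35% × 61% = 14.82117% of Beacon Holdings Ltd.
Direct interest in Beacon Holdings Ltd: 12%.
Aggregating (R2): 14.82117% + 12% = 26.82117%.
26.82117% exceeds the 20% threshold, so Amira is a related party to Beacon Holdings Ltd.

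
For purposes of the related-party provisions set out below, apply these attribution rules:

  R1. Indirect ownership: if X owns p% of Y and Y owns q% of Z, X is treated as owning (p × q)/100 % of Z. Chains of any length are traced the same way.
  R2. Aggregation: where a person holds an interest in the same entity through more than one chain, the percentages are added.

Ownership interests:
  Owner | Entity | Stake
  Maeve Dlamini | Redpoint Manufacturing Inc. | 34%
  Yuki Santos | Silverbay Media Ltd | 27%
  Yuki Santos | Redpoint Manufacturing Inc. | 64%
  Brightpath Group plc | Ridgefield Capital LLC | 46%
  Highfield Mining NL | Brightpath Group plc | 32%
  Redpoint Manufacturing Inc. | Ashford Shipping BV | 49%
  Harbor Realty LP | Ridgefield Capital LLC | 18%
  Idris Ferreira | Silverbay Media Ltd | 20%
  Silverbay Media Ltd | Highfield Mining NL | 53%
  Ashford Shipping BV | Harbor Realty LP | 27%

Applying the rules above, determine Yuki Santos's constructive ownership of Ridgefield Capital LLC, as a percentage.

3.630528%

Chain via Silverbay Media Ltd → Highfield Mining NL → Brightpath Group plc (R1): 27% × 53% × 32% × 46% = 2.106432% of Ridgefield Capital LLC.
Chain via Redpoint Manufacturing Inc. → Ashford Shipping BV → Harbor Realty LP (R1): 64% × 49% × 27% × 18% = 1.524096% of Ridgefield Capital LLC.
Aggregating (R2): 2.106432% + 1.524096% = 3.630528%.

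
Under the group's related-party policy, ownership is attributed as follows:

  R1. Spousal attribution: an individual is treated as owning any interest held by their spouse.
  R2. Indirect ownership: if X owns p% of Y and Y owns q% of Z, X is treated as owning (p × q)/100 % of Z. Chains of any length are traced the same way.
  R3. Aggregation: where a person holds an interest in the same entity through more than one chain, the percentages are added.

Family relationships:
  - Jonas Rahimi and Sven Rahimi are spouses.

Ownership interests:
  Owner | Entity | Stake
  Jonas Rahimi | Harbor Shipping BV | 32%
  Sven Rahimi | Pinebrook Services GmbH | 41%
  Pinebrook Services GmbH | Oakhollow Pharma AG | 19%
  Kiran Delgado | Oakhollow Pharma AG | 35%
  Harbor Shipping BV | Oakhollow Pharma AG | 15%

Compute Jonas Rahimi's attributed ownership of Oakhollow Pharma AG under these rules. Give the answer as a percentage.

By spousal attribution (R1), Jonas Rahimi is treated as owning Sven Rahimi's 41% interest in Pinebrook Services GmbH.
Chain via Harbor Shipping BV (R2): 32% × 15% = 4.8% of Oakhollow Pharma AG.
Chain via Pinebrook Services GmbH (R2): 41% × 19% = 7.79% of Oakhollow Pharma AG.
Aggregating (R3): 4.8% + 7.79% = 12.59%.

12.59%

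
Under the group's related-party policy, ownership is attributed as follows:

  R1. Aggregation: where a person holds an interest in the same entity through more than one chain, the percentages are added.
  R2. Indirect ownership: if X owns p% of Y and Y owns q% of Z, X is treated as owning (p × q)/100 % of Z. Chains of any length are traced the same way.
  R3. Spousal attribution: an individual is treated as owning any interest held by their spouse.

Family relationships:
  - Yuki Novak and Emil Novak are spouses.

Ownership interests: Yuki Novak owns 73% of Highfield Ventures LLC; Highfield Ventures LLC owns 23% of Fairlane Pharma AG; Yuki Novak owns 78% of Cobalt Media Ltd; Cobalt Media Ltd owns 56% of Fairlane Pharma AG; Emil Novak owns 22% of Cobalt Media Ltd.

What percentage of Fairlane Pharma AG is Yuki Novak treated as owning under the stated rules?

By spousal attribution (R3), Yuki Novak is treated as also owning Emil Novak's interest in Cobalt Media Ltd, giving 78% + 22% = 100%.
Chain via Cobalt Media Ltd (R2): 100% × 56% = 56% of Fairlane Pharma AG.
Chain via Highfield Ventures LLC (R2): 73% × 23% = 16.79% of Fairlane Pharma AG.
Aggregating (R1): 56% + 16.79% = 72.79%.

72.79%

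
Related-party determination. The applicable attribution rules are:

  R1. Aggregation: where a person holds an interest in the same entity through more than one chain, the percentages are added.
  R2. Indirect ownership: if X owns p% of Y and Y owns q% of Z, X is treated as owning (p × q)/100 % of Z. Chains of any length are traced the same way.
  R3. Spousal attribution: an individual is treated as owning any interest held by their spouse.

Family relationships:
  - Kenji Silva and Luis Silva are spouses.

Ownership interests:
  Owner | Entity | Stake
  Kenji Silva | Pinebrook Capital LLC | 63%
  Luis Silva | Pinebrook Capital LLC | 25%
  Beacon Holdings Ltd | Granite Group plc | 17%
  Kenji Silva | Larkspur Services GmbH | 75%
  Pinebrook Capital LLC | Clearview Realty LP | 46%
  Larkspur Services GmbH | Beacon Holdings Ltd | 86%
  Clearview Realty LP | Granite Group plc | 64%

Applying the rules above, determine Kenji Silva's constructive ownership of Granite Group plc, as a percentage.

36.8722%

By spousal attribution (R3), Kenji Silva is treated as also owning Luis Silva's interest in Pinebrook Capital LLC, giving 63% + 25% = 88%.
Chain via Larkspur Services GmbH → Beacon Holdings Ltd (R2): 75% × 86% × 17% = 10.965% of Granite Group plc.
Chain via Pinebrook Capital LLC → Clearview Realty LP (R2): 88% × 46% × 64% = 25.9072% of Granite Group plc.
Aggregating (R1): 10.965% + 25.9072% = 36.8722%.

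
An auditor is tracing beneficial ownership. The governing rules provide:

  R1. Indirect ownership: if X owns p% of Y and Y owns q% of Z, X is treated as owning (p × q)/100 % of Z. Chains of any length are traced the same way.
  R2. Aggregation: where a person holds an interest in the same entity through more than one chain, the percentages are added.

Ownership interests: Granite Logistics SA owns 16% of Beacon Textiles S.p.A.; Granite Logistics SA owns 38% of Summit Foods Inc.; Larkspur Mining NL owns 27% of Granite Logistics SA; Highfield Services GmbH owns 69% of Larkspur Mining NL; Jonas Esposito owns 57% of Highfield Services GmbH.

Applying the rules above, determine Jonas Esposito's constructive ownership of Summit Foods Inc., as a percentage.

4.035258%

Chain via Highfield Services GmbH → Larkspur Mining NL → Granite Logistics SA (R1): 57% × 69% × 27% × 38% = 4.035258% of Summit Foods Inc.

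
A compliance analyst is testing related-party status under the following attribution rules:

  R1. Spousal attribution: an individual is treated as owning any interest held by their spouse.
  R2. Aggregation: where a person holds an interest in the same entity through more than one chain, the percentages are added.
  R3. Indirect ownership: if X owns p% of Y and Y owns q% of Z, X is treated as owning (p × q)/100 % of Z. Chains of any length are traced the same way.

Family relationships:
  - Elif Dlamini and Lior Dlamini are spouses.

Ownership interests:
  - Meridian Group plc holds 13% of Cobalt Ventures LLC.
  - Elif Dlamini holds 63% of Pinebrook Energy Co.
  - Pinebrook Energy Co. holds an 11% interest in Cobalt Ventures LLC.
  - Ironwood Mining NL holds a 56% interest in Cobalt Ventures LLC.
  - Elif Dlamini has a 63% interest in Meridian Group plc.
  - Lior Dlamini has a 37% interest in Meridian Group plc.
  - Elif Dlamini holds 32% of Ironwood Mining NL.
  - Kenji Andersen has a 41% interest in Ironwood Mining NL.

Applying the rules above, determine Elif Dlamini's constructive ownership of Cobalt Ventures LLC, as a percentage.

By spousal attribution (R1), Elif Dlamini is treated as also owning Lior Dlamini's interest in Meridian Group plc, giving 63% + 37% = 100%.
Chain via Meridian Group plc (R3): 100% × 13% = 13% of Cobalt Ventures LLC.
Chain via Pinebrook Energy Co. (R3): 63% × 11% = 6.93% of Cobalt Ventures LLC.
Chain via Ironwood Mining NL (R3): 32% × 56% = 17.92% of Cobalt Ventures LLC.
Aggregating (R2): 13% + 6.93% + 17.92% = 37.85%.

37.85%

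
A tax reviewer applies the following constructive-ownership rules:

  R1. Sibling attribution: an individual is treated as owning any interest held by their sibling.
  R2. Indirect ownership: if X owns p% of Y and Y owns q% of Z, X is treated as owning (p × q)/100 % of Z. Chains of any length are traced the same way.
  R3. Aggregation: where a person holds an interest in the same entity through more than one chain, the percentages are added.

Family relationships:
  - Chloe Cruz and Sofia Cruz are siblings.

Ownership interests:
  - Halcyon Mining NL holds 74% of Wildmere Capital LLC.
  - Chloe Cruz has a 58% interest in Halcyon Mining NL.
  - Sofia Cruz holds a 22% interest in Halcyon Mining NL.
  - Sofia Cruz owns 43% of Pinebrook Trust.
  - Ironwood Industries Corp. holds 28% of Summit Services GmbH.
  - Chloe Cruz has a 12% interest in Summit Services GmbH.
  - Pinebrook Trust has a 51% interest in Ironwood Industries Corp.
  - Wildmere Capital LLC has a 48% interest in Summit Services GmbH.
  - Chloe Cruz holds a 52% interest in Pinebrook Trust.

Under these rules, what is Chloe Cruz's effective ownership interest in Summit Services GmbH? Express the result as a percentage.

By sibling attribution (R1), Chloe Cruz is treated as also owning Sofia Cruz's interest in Halcyon Mining NL, giving 58% + 22% = 80%.
By sibling attribution (R1), Chloe Cruz is treated as also owning Sofia Cruz's interest in Pinebrook Trust, giving 52% + 43% = 95%.
Chain via Halcyon Mining NL → Wildmere Capital LLC (R2): 80% × 74% × 48% = 28.416% of Summit Services GmbH.
Chain via Pinebrook Trust → Ironwood Industries Corp. (R2): 95% × 51% × 28% = 13.566% of Summit Services GmbH.
Direct interest in Summit Services GmbH: 12%.
Aggregating (R3): 28.416% + 13.566% + 12% = 53.982%.

53.982%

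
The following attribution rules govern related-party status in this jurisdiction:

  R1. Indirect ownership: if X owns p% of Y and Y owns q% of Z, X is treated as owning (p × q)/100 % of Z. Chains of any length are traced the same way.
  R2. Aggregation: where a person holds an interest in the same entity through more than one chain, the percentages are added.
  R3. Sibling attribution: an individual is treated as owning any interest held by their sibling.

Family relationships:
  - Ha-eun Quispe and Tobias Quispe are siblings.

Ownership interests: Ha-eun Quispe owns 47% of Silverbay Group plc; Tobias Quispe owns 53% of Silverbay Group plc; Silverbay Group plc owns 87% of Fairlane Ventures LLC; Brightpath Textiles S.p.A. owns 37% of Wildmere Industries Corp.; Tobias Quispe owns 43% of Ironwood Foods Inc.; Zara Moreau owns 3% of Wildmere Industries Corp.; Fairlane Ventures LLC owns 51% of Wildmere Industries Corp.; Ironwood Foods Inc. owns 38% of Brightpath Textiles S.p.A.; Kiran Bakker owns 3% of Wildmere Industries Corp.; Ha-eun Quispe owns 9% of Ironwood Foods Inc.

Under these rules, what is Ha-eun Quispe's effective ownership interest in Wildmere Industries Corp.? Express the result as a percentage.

By sibling attribution (R3), Ha-eun Quispe is treated as also owning Tobias Quispe's interest in Silverbay Group plc, giving 47% + 53% = 100%.
By sibling attribution (R3), Ha-eun Quispe is treated as also owning Tobias Quispe's interest in Ironwood Foods Inc, giving 9% + 43% = 52%.
Chain via Silverbay Group plc → Fairlane Ventures LLC (R1): 100% × 87% × 51% = 44.37% of Wildmere Industries Corp.
Chain via Ironwood Foods Inc. → Brightpath Textiles S.p.A. (R1): 52% × 38% × 37% = 7.3112% of Wildmere Industries Corp.
Aggregating (R2): 44.37% + 7.3112% = 51.6812%.

51.6812%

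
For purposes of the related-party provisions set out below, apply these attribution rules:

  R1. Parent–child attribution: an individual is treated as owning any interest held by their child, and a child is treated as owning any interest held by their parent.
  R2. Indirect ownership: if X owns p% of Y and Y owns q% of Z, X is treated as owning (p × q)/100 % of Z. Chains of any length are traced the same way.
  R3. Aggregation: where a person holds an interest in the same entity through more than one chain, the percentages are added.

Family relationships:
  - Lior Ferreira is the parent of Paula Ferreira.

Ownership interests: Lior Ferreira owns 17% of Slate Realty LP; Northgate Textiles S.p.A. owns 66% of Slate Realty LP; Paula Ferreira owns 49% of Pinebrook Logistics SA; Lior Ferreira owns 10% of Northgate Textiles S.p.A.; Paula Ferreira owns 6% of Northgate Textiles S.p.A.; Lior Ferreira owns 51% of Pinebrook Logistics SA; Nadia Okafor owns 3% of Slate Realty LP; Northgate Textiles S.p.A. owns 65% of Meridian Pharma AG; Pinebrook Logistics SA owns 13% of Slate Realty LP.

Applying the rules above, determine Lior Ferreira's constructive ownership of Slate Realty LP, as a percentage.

40.56%

By parent–child attribution (R1), Lior Ferreira is treated as also owning Paula Ferreira's interest in Pinebrook Logistics SA, giving 51% + 49% = 100%.
By parent–child attribution (R1), Lior Ferreira is treated as also owning Paula Ferreira's interest in Northgate Textiles S.p.A, giving 10% + 6% = 16%.
Chain via Pinebrook Logistics SA (R2): 100% × 13% = 13% of Slate Realty LP.
Chain via Northgate Textiles S.p.A. (R2): 16% × 66% = 10.56% of Slate Realty LP.
Direct interest in Slate Realty LP: 17%.
Aggregating (R3): 13% + 10.56% + 17% = 40.56%.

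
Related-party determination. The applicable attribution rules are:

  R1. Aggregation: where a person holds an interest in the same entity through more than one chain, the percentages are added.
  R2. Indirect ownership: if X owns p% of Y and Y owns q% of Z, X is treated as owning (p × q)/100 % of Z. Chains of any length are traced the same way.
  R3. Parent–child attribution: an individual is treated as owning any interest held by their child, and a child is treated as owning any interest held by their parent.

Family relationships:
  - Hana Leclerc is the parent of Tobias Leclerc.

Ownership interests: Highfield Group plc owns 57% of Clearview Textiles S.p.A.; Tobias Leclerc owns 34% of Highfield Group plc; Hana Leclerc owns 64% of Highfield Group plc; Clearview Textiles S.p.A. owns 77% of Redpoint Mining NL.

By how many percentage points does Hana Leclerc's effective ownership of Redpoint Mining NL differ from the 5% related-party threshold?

By parent–child attribution (R3), Hana Leclerc is treated as also owning Tobias Leclerc's interest in Highfield Group plc, giving 64% + 34% = 98%.
Chain via Highfield Group plc → Clearview Textiles S.p.A. (R2): 98% × 57% × 77% = 43.0122% of Redpoint Mining NL.
43.0122% exceeds the 5% threshold by 38.0122 percentage points.

38.0122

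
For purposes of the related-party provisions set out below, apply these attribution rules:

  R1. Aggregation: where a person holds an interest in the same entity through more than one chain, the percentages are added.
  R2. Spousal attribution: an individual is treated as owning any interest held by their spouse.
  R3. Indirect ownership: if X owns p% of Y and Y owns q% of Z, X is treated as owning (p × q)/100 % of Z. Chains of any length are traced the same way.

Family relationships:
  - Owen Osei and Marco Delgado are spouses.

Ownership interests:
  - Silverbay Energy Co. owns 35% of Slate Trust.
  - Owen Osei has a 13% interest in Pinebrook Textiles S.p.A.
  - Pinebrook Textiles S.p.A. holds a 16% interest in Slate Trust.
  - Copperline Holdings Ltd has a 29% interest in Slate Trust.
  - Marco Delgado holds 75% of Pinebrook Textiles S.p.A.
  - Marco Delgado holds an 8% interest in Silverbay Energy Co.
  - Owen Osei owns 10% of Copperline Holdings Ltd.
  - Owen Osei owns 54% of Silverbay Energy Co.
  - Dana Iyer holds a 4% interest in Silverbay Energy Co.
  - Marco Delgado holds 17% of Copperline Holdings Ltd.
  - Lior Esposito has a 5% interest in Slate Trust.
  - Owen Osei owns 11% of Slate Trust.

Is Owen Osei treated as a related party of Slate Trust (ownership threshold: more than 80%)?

No

By spousal attribution (R2), Owen Osei is treated as also owning Marco Delgado's interest in Silverbay Energy Co, giving 54% + 8% = 62%.
By spousal attribution (R2), Owen Osei is treated as also owning Marco Delgado's interest in Copperline Holdings Ltd, giving 10% + 17% = 27%.
By spousal attribution (R2), Owen Osei is treated as also owning Marco Delgado's interest in Pinebrook Textiles S.p.A, giving 13% + 75% = 88%.
Chain via Silverbay Energy Co. (R3): 62% × 35% = 21.7% of Slate Trust.
Chain via Copperline Holdings Ltd (R3): 27% × 29% = 7.83% of Slate Trust.
Chain via Pinebrook Textiles S.p.A. (R3): 88% × 16% = 14.08% of Slate Trust.
Direct interest in Slate Trust: 11%.
Aggregating (R1): 21.7% + 7.83% + 14.08% + 11% = 54.61%.
54.61% does not exceed the 80% threshold, so Owen is not a related party to Slate Trust.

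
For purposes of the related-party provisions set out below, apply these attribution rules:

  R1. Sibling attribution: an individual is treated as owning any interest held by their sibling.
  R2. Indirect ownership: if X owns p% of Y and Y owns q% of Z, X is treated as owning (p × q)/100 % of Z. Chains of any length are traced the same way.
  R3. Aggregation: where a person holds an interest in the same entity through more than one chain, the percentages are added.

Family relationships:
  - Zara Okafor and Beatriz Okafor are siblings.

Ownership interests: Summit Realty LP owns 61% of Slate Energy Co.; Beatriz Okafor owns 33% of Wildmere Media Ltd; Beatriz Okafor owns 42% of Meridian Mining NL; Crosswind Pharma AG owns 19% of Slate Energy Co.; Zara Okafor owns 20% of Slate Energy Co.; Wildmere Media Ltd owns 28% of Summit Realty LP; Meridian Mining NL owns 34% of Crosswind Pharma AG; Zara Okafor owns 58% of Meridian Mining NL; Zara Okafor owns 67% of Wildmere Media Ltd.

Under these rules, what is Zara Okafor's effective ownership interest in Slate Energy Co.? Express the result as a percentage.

By sibling attribution (R1), Zara Okafor is treated as also owning Beatriz Okafor's interest in Wildmere Media Ltd, giving 67% + 33% = 100%.
By sibling attribution (R1), Zara Okafor is treated as also owning Beatriz Okafor's interest in Meridian Mining NL, giving 58% + 42% = 100%.
Chain via Wildmere Media Ltd → Summit Realty LP (R2): 100% × 28% × 61% = 17.08% of Slate Energy Co.
Chain via Meridian Mining NL → Crosswind Pharma AG (R2): 100% × 34% × 19% = 6.46% of Slate Energy Co.
Direct interest in Slate Energy Co: 20%.
Aggregating (R3): 17.08% + 6.46% + 20% = 43.54%.

43.54%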